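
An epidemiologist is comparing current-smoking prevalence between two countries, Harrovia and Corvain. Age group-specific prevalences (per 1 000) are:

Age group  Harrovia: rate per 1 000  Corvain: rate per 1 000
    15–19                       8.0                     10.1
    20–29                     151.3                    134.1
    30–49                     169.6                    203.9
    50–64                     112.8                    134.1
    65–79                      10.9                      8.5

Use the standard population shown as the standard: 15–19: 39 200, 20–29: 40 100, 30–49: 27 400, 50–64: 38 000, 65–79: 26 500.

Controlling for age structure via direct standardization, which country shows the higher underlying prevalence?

Standard total = 171 200; weights = 0.2290, 0.2342, 0.1600, 0.2220, 0.1548.
Harrovia: 0.2290×8.0 + 0.2342×151.3 + 0.1600×169.6 + 0.2220×112.8 + 0.1548×10.9 = 91.1391 per 1 000.
Corvain: 0.2290×10.1 + 0.2342×134.1 + 0.1600×203.9 + 0.2220×134.1 + 0.1548×8.5 = 97.4371 per 1 000.

Corvain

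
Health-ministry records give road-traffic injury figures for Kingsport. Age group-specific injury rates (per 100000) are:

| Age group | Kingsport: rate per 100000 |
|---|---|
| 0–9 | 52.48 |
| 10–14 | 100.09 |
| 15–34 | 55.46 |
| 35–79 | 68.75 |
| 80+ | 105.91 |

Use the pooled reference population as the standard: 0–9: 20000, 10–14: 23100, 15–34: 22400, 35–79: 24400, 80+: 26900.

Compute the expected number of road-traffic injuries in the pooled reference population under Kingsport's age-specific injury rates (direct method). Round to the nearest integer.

Expected road-traffic injuries = Σ (standard pop × age-specific rate ÷ 100000)
= 20000×52.48/100000 + 23100×100.09/100000 + 22400×55.46/100000 + 24400×68.75/100000 + 26900×105.91/100000
= 10.50 + 23.12 + 12.42 + 16.77 + 28.49 = 91.30.

91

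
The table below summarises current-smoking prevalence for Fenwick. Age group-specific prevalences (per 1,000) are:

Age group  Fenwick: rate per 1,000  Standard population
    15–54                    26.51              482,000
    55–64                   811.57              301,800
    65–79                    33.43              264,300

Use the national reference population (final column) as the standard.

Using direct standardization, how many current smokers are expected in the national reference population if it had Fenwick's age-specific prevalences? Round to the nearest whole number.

Expected current smokers = Σ (standard pop × age-specific rate ÷ 1,000)
= 482,000×26.51/1,000 + 301,800×811.57/1,000 + 264,300×33.43/1,000
= 12777.82 + 244931.83 + 8835.55 = 266545.20.

266545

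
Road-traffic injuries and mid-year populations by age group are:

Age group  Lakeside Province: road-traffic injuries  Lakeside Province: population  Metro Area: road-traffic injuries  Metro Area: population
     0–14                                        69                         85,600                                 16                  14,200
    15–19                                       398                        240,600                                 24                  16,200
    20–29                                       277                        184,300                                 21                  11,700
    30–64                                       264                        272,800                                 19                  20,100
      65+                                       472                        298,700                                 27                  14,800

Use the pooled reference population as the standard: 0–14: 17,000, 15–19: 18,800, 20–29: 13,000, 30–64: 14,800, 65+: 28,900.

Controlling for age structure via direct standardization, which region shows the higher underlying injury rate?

Metro Area

Age-specific rates per 100,000 for the Lakeside Province: 80.61, 165.42, 150.30, 96.77, 158.02.
For the Metro Area: 112.68, 148.15, 179.49, 94.53, 182.43.
Standard total = 92,500; weights = 0.1838, 0.2032, 0.1405, 0.1600, 0.3124.
The Lakeside Province: 0.1838×80.61 + 0.2032×165.42 + 0.1405×150.30 + 0.1600×96.77 + 0.3124×158.02 = 134.4117 per 100,000.
The Metro Area: 0.1838×112.68 + 0.2032×148.15 + 0.1405×179.49 + 0.1600×94.53 + 0.3124×182.43 = 148.1656 per 100,000.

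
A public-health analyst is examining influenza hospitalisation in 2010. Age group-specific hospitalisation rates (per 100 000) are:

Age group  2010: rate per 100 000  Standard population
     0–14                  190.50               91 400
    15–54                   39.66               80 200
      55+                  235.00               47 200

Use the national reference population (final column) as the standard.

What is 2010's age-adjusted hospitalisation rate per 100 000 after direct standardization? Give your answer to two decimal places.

144.81

Standard total = 218 800; weights = 0.4177, 0.3665, 0.2157.
Standardized rate: 0.4177×190.50 + 0.3665×39.66 + 0.2157×235.00 = 144.8100 per 100 000.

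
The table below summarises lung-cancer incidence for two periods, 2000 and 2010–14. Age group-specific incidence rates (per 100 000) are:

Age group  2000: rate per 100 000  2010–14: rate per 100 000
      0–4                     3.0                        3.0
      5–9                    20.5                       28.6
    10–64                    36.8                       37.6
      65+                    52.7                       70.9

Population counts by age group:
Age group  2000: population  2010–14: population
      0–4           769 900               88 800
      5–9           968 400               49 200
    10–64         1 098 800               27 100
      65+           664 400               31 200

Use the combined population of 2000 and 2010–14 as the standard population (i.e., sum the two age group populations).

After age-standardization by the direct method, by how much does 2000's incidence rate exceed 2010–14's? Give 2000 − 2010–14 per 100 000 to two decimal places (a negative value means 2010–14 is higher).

-5.90

Combined standard total = 3 697 800; weights = 0.2322, 0.2752, 0.3045, 0.1881.
2000: 0.2322×3.0 + 0.2752×20.5 + 0.3045×36.8 + 0.1881×52.7 = 27.4564 per 100 000.
2010–14: 0.2322×3.0 + 0.2752×28.6 + 0.3045×37.6 + 0.1881×70.9 = 33.3526 per 100 000.
Difference = 27.4564 − 33.3526 = -5.8963.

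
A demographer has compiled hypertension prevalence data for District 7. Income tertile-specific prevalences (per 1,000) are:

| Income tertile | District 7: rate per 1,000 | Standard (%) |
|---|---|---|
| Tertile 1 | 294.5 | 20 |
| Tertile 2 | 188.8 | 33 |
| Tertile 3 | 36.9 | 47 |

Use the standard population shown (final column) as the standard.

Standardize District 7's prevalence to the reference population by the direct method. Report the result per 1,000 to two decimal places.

Standard weights: 0.20, 0.33, 0.47.
Standardized rate: 0.2000×294.5 + 0.3300×188.8 + 0.4700×36.9 = 138.5470 per 1,000.

138.55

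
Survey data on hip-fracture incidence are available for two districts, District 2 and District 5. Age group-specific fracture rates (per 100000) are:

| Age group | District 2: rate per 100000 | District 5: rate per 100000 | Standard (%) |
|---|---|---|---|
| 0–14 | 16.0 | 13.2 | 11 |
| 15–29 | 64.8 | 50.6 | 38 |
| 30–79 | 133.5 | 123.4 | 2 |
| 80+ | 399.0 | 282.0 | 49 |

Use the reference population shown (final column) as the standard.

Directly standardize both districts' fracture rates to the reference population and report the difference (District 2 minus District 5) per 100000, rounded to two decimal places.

63.24

Standard weights: 0.11, 0.38, 0.02, 0.49.
District 2: 0.1100×16.0 + 0.3800×64.8 + 0.0200×133.5 + 0.4900×399.0 = 224.5640 per 100000.
District 5: 0.1100×13.2 + 0.3800×50.6 + 0.0200×123.4 + 0.4900×282.0 = 161.3280 per 100000.
Difference = 224.5640 − 161.3280 = 63.2360.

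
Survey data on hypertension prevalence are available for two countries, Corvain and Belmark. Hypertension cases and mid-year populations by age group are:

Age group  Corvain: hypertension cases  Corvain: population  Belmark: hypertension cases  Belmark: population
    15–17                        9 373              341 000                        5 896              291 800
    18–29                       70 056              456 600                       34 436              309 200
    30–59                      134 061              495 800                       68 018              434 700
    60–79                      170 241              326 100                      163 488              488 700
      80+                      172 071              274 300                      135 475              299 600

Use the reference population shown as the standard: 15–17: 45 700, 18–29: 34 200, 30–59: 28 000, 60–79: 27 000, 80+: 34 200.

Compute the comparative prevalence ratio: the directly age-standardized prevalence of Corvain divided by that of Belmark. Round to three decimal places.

Age-specific rates per 1 000 for Corvain: 27.487, 153.430, 270.393, 522.052, 627.310.
For Belmark: 20.206, 111.371, 156.471, 334.537, 452.186.
Standard total = 169 100; weights = 0.2703, 0.2022, 0.1656, 0.1597, 0.2022.
Corvain: 0.2703×27.487 + 0.2022×153.430 + 0.1656×270.393 + 0.1597×522.052 + 0.2022×627.310 = 293.4585 per 1 000.
Belmark: 0.2703×20.206 + 0.2022×111.371 + 0.1656×156.471 + 0.1597×334.537 + 0.2022×452.186 = 198.7625 per 1 000.
Ratio = 293.4585 ÷ 198.7625 = 1.47643.

1.476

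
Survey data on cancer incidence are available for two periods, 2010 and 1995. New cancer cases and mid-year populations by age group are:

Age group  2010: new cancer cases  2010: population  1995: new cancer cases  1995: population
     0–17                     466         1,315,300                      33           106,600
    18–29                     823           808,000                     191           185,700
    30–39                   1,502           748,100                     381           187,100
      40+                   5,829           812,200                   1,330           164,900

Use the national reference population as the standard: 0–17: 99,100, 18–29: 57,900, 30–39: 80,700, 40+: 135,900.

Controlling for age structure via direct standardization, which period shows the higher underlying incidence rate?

1995

Age-specific rates per 100,000 for 2010: 35.43, 101.86, 200.78, 717.68.
For 1995: 30.96, 102.85, 203.63, 806.55.
Standard total = 373,600; weights = 0.2653, 0.1550, 0.2160, 0.3638.
2010: 0.2653×35.43 + 0.1550×101.86 + 0.2160×200.78 + 0.3638×717.68 = 329.6142 per 100,000.
1995: 0.2653×30.96 + 0.1550×102.85 + 0.2160×203.63 + 0.3638×806.55 = 361.5269 per 100,000.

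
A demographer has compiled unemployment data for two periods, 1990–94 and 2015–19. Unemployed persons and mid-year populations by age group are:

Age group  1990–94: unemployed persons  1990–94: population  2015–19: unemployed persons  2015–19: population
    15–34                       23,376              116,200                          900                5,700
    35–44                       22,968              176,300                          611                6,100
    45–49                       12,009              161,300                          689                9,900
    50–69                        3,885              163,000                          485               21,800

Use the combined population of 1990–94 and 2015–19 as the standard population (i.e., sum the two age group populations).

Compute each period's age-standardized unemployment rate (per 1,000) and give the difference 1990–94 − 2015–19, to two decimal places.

18.01

Age-specific rates per 1,000 for 1990–94: 201.170, 130.278, 74.451, 23.834.
For 2015–19: 157.895, 100.164, 69.596, 22.248.
Combined standard total = 660,300; weights = 0.1846, 0.2762, 0.2593, 0.2799.
1990–94: 0.1846×201.170 + 0.2762×130.278 + 0.2593×74.451 + 0.2799×23.834 = 99.1004 per 1,000.
2015–19: 0.1846×157.895 + 0.2762×100.164 + 0.2593×69.596 + 0.2799×22.248 = 81.0896 per 1,000.
Difference = 99.1004 − 81.0896 = 18.0108.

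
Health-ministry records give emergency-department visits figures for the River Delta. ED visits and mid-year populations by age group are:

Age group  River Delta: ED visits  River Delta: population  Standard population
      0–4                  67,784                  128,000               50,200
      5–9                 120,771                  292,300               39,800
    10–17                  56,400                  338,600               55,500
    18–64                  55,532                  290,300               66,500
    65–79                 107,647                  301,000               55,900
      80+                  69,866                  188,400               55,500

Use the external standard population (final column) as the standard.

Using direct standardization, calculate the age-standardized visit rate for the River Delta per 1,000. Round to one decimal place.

326.4

Age-specific rates per 1,000 for the River Delta: 529.562, 413.175, 166.568, 191.292, 357.631, 370.839.
Standard total = 323,400; weights = 0.1552, 0.1231, 0.1716, 0.2056, 0.1729, 0.1716.
Standardized rate: 0.1552×529.562 + 0.1231×413.175 + 0.1716×166.568 + 0.2056×191.292 + 0.1729×357.631 + 0.1716×370.839 = 326.4285 per 1,000.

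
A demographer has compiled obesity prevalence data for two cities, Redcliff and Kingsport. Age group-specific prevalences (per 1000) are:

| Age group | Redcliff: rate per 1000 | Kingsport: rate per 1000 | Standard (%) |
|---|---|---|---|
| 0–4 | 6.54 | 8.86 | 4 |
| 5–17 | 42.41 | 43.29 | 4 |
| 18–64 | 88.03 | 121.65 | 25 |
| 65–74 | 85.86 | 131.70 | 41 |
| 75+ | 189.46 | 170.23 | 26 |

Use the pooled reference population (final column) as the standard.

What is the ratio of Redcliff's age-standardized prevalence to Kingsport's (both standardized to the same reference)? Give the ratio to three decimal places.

0.829

Standard weights: 0.04, 0.04, 0.25, 0.41, 0.26.
Redcliff: 0.0400×6.54 + 0.0400×42.41 + 0.2500×88.03 + 0.4100×85.86 + 0.2600×189.46 = 108.4277 per 1000.
Kingsport: 0.0400×8.86 + 0.0400×43.29 + 0.2500×121.65 + 0.4100×131.70 + 0.2600×170.23 = 130.7553 per 1000.
Ratio = 108.4277 ÷ 130.7553 = 0.82924.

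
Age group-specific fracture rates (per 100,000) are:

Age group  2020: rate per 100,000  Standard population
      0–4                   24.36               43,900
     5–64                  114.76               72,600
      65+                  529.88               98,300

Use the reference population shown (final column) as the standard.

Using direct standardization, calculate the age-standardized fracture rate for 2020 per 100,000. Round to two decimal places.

Standard total = 214,800; weights = 0.2044, 0.3380, 0.4576.
Standardized rate: 0.2044×24.36 + 0.3380×114.76 + 0.4576×529.88 = 286.2578 per 100,000.

286.26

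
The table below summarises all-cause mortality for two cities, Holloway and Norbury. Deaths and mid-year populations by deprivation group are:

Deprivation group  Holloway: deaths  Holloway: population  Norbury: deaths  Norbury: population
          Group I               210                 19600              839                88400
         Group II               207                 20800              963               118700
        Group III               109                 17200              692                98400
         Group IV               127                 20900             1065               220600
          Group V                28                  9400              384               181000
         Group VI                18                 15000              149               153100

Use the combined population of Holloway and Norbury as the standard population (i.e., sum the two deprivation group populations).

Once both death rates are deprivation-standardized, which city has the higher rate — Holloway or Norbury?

Holloway

Deprivation-specific rates per 1000 for Holloway: 10.714, 9.952, 6.337, 6.077, 2.979, 1.200.
For Norbury: 9.491, 8.113, 7.033, 4.828, 2.122, 0.973.
Combined standard total = 963100; weights = 0.1121, 0.1448, 0.1200, 0.2508, 0.1977, 0.1745.
Holloway: 0.1121×10.714 + 0.1448×9.952 + 0.1200×6.337 + 0.2508×6.077 + 0.1977×2.979 + 0.1745×1.200 = 5.7257 per 1000.
Norbury: 0.1121×9.491 + 0.1448×8.113 + 0.1200×7.033 + 0.2508×4.828 + 0.1977×2.122 + 0.1745×0.973 = 4.8834 per 1000.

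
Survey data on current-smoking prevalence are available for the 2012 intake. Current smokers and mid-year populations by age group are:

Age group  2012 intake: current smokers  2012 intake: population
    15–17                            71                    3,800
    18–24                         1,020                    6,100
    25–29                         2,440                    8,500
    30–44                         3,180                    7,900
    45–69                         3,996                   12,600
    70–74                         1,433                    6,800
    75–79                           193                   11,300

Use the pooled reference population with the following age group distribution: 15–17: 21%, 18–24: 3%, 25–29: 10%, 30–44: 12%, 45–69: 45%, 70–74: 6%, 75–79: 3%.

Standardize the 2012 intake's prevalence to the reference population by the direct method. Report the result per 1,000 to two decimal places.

241.82

Age-specific rates per 1,000 for the 2012 intake: 18.684, 167.213, 287.059, 402.532, 317.143, 210.735, 17.080.
Standard weights: 0.21, 0.03, 0.10, 0.12, 0.45, 0.06, 0.03.
Standardized rate: 0.2100×18.684 + 0.0300×167.213 + 0.1000×287.059 + 0.1200×402.532 + 0.4500×317.143 + 0.0600×210.735 + 0.0300×17.080 = 241.8206 per 1,000.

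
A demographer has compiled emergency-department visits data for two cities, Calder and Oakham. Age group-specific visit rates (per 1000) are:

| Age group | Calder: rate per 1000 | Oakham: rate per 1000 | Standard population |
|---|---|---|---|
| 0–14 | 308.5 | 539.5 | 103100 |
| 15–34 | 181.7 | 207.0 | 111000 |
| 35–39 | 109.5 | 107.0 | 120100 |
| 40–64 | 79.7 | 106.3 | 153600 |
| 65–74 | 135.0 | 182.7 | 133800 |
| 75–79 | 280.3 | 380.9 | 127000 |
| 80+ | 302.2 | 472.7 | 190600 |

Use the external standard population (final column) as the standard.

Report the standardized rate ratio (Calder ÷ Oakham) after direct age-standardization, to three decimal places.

0.697

Standard total = 939200; weights = 0.1098, 0.1182, 0.1279, 0.1635, 0.1425, 0.1352, 0.2029.
Calder: 0.1098×308.5 + 0.1182×181.7 + 0.1279×109.5 + 0.1635×79.7 + 0.1425×135.0 + 0.1352×280.3 + 0.2029×302.2 = 200.8394 per 1000.
Oakham: 0.1098×539.5 + 0.1182×207.0 + 0.1279×107.0 + 0.1635×106.3 + 0.1425×182.7 + 0.1352×380.9 + 0.2029×472.7 = 288.2176 per 1000.
Ratio = 200.8394 ÷ 288.2176 = 0.69683.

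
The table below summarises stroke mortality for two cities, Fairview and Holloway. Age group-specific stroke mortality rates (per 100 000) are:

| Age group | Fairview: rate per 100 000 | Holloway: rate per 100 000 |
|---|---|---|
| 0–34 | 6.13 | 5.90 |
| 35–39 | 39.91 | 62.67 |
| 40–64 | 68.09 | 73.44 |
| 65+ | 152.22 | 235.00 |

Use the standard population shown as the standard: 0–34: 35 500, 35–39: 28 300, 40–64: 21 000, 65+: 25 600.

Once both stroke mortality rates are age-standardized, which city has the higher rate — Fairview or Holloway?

Standard total = 110 400; weights = 0.3216, 0.2563, 0.1902, 0.2319.
Fairview: 0.3216×6.13 + 0.2563×39.91 + 0.1902×68.09 + 0.2319×152.22 = 60.4510 per 100 000.
Holloway: 0.3216×5.90 + 0.2563×62.67 + 0.1902×73.44 + 0.2319×235.00 = 86.4244 per 100 000.

Holloway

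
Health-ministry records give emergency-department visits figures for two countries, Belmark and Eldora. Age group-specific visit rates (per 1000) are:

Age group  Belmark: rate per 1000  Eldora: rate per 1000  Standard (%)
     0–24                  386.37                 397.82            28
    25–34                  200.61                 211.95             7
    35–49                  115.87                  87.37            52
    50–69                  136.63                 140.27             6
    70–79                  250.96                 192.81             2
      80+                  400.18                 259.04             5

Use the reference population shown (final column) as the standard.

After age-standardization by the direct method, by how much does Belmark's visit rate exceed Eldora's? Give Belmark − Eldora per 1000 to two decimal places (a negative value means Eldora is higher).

Standard weights: 0.28, 0.07, 0.52, 0.06, 0.02, 0.05.
Belmark: 0.2800×386.37 + 0.0700×200.61 + 0.5200×115.87 + 0.0600×136.63 + 0.0200×250.96 + 0.0500×400.18 = 215.7047 per 1000.
Eldora: 0.2800×397.82 + 0.0700×211.95 + 0.5200×87.37 + 0.0600×140.27 + 0.0200×192.81 + 0.0500×259.04 = 196.8829 per 1000.
Difference = 215.7047 − 196.8829 = 18.8218.

18.82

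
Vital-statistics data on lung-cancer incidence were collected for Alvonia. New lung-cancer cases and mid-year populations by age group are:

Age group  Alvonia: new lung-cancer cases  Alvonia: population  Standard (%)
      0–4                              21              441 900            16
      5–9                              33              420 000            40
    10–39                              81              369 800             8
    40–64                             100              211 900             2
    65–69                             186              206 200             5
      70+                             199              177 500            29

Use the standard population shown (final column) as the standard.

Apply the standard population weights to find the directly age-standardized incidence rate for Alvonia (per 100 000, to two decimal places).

43.62

Age-specific rates per 100 000 for Alvonia: 4.75, 7.86, 21.90, 47.19, 90.20, 112.11.
Standard weights: 0.16, 0.40, 0.08, 0.02, 0.05, 0.29.
Standardized rate: 0.1600×4.75 + 0.4000×7.86 + 0.0800×21.90 + 0.0200×47.19 + 0.0500×90.20 + 0.2900×112.11 = 43.6222 per 100 000.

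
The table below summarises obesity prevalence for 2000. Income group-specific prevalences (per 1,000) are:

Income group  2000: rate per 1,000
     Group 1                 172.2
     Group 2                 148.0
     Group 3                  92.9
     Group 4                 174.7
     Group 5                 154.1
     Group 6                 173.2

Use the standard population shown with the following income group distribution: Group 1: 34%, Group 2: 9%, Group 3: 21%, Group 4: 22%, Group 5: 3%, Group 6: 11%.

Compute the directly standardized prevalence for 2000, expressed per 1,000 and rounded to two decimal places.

Standard weights: 0.34, 0.09, 0.21, 0.22, 0.03, 0.11.
Standardized rate: 0.3400×172.2 + 0.0900×148.0 + 0.2100×92.9 + 0.2200×174.7 + 0.0300×154.1 + 0.1100×173.2 = 153.4860 per 1,000.

153.49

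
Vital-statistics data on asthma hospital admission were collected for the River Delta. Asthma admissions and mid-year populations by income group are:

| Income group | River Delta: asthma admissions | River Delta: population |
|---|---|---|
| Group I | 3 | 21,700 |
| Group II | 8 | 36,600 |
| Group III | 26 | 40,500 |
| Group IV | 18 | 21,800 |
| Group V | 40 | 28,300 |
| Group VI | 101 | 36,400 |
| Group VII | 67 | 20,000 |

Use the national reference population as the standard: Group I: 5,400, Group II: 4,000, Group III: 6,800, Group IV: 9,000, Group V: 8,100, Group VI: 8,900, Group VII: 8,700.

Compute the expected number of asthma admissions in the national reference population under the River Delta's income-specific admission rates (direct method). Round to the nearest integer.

79

Income-specific rates per 10,000 for the River Delta: 1.38, 2.19, 6.42, 8.26, 14.13, 27.75, 33.50.
Expected asthma admissions = Σ (standard pop × income-specific rate ÷ 10,000)
= 5,400×1.38/10,000 + 4,000×2.19/10,000 + 6,800×6.42/10,000 + 9,000×8.26/10,000 + 8,100×14.13/10,000 + 8,900×27.75/10,000 + 8,700×33.50/10,000
= 0.75 + 0.87 + 4.37 + 7.43 + 11.45 + 24.70 + 29.14 = 78.71.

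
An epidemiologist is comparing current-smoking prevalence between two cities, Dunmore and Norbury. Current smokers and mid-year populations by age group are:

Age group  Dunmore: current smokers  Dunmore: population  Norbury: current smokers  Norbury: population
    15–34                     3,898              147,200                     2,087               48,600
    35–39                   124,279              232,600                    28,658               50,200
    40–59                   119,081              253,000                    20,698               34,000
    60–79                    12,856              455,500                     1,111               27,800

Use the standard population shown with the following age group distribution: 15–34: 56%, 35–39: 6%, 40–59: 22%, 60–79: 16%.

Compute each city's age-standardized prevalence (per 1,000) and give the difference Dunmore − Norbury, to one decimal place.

Age-specific rates per 1,000 for Dunmore: 26.481, 534.304, 470.676, 28.224.
For Norbury: 42.942, 570.876, 608.765, 39.964.
Standard weights: 0.56, 0.06, 0.22, 0.16.
Dunmore: 0.5600×26.481 + 0.0600×534.304 + 0.2200×470.676 + 0.1600×28.224 = 154.9521 per 1,000.
Norbury: 0.5600×42.942 + 0.0600×570.876 + 0.2200×608.765 + 0.1600×39.964 = 198.6228 per 1,000.
Difference = 154.9521 − 198.6228 = -43.6707.

-43.7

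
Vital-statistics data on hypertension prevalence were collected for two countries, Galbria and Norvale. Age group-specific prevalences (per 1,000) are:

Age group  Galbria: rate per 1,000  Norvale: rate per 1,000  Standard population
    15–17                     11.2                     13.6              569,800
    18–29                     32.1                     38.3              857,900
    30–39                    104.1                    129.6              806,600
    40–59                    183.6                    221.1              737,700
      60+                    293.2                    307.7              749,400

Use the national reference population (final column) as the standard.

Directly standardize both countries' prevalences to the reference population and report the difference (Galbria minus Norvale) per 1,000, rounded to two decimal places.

Standard total = 3,721,400; weights = 0.1531, 0.2305, 0.2167, 0.1982, 0.2014.
Galbria: 0.1531×11.2 + 0.2305×32.1 + 0.2167×104.1 + 0.1982×183.6 + 0.2014×293.2 = 127.1170 per 1,000.
Norvale: 0.1531×13.6 + 0.2305×38.3 + 0.2167×129.6 + 0.1982×221.1 + 0.2014×307.7 = 144.7944 per 1,000.
Difference = 127.1170 − 144.7944 = -17.6774.

-17.68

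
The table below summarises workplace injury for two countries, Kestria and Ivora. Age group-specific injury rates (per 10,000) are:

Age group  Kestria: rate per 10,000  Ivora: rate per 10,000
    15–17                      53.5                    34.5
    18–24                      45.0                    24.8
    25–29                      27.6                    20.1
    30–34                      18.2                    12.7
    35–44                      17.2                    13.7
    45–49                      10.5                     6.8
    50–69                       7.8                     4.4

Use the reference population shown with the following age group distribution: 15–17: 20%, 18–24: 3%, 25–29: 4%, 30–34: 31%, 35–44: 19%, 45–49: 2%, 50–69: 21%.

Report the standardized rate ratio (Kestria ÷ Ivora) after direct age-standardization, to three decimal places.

Standard weights: 0.20, 0.03, 0.04, 0.31, 0.19, 0.02, 0.21.
Kestria: 0.2000×53.5 + 0.0300×45.0 + 0.0400×27.6 + 0.3100×18.2 + 0.1900×17.2 + 0.0200×10.5 + 0.2100×7.8 = 23.9120 per 10,000.
Ivora: 0.2000×34.5 + 0.0300×24.8 + 0.0400×20.1 + 0.3100×12.7 + 0.1900×13.7 + 0.0200×6.8 + 0.2100×4.4 = 16.0480 per 10,000.
Ratio = 23.9120 ÷ 16.0480 = 1.49003.

1.490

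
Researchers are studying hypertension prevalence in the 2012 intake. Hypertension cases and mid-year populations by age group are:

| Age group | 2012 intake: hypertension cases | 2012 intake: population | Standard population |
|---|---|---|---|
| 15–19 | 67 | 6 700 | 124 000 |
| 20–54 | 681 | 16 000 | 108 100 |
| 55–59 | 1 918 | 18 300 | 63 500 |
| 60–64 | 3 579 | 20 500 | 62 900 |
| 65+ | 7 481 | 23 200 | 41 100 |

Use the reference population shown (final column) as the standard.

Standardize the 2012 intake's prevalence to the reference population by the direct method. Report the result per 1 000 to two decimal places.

Age-specific rates per 1 000 for the 2012 intake: 10.000, 42.562, 104.809, 174.585, 322.457.
Standard total = 399 600; weights = 0.3103, 0.2705, 0.1589, 0.1574, 0.1029.
Standardized rate: 0.3103×10.000 + 0.2705×42.562 + 0.1589×104.809 + 0.1574×174.585 + 0.1029×322.457 = 91.9188 per 1 000.

91.92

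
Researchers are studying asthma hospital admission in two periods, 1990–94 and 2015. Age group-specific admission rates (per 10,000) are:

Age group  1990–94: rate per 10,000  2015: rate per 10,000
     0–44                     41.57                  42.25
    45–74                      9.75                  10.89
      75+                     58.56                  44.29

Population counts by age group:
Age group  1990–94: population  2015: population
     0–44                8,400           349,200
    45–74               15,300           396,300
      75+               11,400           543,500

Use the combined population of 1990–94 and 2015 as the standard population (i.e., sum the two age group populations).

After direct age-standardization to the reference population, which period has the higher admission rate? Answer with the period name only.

Combined standard total = 1,324,100; weights = 0.2701, 0.3109, 0.4191.
1990–94: 0.2701×41.57 + 0.3109×9.75 + 0.4191×58.56 = 38.7988 per 10,000.
2015: 0.2701×42.25 + 0.3109×10.89 + 0.4191×44.29 = 33.3566 per 10,000.
The crude rates (33.22 vs 33.47) would put 2015 higher, but that reflects its age composition; once standardized to a common age structure, 1990–94 has the higher underlying rate.

1990–94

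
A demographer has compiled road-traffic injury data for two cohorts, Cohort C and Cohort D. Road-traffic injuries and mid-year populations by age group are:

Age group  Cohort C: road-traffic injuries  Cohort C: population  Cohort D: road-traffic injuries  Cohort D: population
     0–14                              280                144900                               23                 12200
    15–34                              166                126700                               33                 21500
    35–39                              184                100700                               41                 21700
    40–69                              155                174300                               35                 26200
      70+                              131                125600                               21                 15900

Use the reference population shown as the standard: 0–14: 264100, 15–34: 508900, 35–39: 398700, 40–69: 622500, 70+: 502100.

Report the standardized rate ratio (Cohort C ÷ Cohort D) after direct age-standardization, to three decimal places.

0.846

Age-specific rates per 100000 for Cohort C: 193.24, 131.02, 182.72, 88.93, 104.30.
For Cohort D: 188.52, 153.49, 188.94, 133.59, 132.08.
Standard total = 2296300; weights = 0.1150, 0.2216, 0.1736, 0.2711, 0.2187.
Cohort C: 0.1150×193.24 + 0.2216×131.02 + 0.1736×182.72 + 0.2711×88.93 + 0.2187×104.30 = 129.8984 per 100000.
Cohort D: 0.1150×188.52 + 0.2216×153.49 + 0.1736×188.94 + 0.2711×133.59 + 0.2187×132.08 = 153.5964 per 100000.
Ratio = 129.8984 ÷ 153.5964 = 0.84571.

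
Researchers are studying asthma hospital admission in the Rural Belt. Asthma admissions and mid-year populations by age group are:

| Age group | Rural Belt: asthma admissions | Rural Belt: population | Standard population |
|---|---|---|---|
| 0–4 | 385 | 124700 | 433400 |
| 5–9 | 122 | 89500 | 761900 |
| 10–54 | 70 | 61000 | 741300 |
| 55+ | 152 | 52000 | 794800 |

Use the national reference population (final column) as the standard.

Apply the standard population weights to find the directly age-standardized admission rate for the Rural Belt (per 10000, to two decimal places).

20.32

Age-specific rates per 10000 for the Rural Belt: 30.87, 13.63, 11.48, 29.23.
Standard total = 2731400; weights = 0.1587, 0.2789, 0.2714, 0.2910.
Standardized rate: 0.1587×30.87 + 0.2789×13.63 + 0.2714×11.48 + 0.2910×29.23 = 20.3214 per 10000.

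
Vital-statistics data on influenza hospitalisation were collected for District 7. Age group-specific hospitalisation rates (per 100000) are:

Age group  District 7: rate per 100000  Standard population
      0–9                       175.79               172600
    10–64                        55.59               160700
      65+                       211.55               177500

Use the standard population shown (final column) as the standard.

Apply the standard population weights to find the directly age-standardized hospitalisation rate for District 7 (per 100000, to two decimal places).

150.40

Standard total = 510800; weights = 0.3379, 0.3146, 0.3475.
Standardized rate: 0.3379×175.79 + 0.3146×55.59 + 0.3475×211.55 = 150.4009 per 100000.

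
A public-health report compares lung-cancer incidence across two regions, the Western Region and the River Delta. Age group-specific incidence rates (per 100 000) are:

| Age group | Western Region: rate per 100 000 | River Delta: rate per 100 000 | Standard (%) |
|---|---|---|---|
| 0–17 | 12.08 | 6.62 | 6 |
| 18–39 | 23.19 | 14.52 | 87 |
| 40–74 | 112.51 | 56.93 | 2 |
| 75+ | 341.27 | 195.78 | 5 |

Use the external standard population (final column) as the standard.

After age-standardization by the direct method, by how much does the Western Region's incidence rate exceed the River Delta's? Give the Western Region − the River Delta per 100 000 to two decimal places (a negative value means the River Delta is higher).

Standard weights: 0.06, 0.87, 0.02, 0.05.
The Western Region: 0.0600×12.08 + 0.8700×23.19 + 0.0200×112.51 + 0.0500×341.27 = 40.2138 per 100 000.
The River Delta: 0.0600×6.62 + 0.8700×14.52 + 0.0200×56.93 + 0.0500×195.78 = 23.9572 per 100 000.
Difference = 40.2138 − 23.9572 = 16.2566.

16.26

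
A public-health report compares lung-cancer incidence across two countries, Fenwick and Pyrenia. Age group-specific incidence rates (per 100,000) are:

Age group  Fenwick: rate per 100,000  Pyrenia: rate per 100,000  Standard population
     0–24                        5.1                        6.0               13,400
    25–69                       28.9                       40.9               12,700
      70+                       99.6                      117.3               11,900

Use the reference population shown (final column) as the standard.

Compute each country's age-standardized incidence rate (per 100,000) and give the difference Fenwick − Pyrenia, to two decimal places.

Standard total = 38,000; weights = 0.3526, 0.3342, 0.3132.
Fenwick: 0.3526×5.1 + 0.3342×28.9 + 0.3132×99.6 = 42.6476 per 100,000.
Pyrenia: 0.3526×6.0 + 0.3342×40.9 + 0.3132×117.3 = 52.5184 per 100,000.
Difference = 42.6476 − 52.5184 = -9.8708.

-9.87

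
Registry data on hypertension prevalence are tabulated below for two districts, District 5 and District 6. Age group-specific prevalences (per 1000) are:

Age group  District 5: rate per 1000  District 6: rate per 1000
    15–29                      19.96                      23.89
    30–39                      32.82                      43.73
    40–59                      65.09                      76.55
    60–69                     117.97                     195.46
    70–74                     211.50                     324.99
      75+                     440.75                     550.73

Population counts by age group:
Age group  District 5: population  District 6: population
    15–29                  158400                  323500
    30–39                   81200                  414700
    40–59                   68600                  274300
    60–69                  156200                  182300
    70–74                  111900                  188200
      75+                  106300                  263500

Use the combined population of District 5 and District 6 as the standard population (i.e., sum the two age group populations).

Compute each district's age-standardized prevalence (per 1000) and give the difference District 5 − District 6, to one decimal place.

Combined standard total = 2329100; weights = 0.2069, 0.2129, 0.1472, 0.1453, 0.1288, 0.1588.
District 5: 0.2069×19.96 + 0.2129×32.82 + 0.1472×65.09 + 0.1453×117.97 + 0.1288×211.50 + 0.1588×440.75 = 135.0766 per 1000.
District 6: 0.2069×23.89 + 0.2129×43.73 + 0.1472×76.55 + 0.1453×195.46 + 0.1288×324.99 + 0.1588×550.73 = 183.2467 per 1000.
Difference = 135.0766 − 183.2467 = -48.1701.

-48.2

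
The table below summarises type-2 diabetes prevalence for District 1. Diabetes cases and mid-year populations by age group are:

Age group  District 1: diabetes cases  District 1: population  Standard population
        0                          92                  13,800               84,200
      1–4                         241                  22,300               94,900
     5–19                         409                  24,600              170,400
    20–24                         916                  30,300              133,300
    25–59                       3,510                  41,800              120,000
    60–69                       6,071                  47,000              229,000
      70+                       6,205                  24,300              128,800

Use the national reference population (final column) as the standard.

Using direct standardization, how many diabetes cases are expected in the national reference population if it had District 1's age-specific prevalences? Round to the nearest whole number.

Age-specific rates per 1,000 for District 1: 6.667, 10.807, 16.626, 30.231, 83.971, 129.170, 255.350.
Expected diabetes cases = Σ (standard pop × age-specific rate ÷ 1,000)
= 84,200×6.667/1,000 + 94,900×10.807/1,000 + 170,400×16.626/1,000 + 133,300×30.231/1,000 + 120,000×83.971/1,000 + 229,000×129.170/1,000 + 128,800×255.350/1,000
= 561.33 + 1025.60 + 2833.07 + 4029.80 + 10076.56 + 29579.98 + 32889.05 = 80995.39.

80995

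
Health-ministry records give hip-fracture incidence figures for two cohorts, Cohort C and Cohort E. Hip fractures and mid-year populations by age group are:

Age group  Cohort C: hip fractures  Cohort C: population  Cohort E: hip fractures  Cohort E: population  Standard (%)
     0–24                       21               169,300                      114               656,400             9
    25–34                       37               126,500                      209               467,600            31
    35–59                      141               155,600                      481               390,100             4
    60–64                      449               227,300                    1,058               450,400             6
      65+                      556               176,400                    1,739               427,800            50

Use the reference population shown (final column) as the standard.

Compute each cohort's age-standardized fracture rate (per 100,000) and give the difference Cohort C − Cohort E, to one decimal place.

-54.4

Age-specific rates per 100,000 for Cohort C: 12.40, 29.25, 90.62, 197.54, 315.19.
For Cohort E: 17.37, 44.70, 123.30, 234.90, 406.50.
Standard weights: 0.09, 0.31, 0.04, 0.06, 0.50.
Cohort C: 0.0900×12.40 + 0.3100×29.25 + 0.0400×90.62 + 0.0600×197.54 + 0.5000×315.19 = 183.2568 per 100,000.
Cohort E: 0.0900×17.37 + 0.3100×44.70 + 0.0400×123.30 + 0.0600×234.90 + 0.5000×406.50 = 237.6943 per 100,000.
Difference = 183.2568 − 237.6943 = -54.4375.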